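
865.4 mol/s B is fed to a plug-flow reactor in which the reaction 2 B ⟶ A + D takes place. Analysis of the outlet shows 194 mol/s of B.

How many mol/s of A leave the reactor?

336 mol/s

For B: n = n₀ − 2ξ → 194 = 865.4 − 2ξ, giving ξ = 335.7 mol/s.
Outlet amounts (n = n₀ + ν ξ):
  B: 865.4 − 2(335.7) = 194
  A: 0 + 1(335.7) = 335.7
  D: 0 + 1(335.7) = 335.7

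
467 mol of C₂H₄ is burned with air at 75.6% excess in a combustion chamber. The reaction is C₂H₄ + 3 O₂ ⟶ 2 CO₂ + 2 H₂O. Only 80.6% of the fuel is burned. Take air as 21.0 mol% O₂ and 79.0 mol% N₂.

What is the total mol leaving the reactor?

12200 mol

Stoichiometric O₂ = 3 × 467 = 1401 mol; O₂ fed = 1401 × 1.756 = 2460 mol.
N₂ fed = 2460 × 79/21 = 9255 mol.
Fuel reacted = 0.806 × 467 → ξ = 376.4 mol.
Outlet (n = n₀ + ν ξ):
  C₂H₄: 467 − 1(376.4) = 90.6
  O₂: 2460 − 3(376.4) = 1331
  N₂: 9255 (inert)
  CO₂: 0 + 2(376.4) = 752.8
  H₂O: 0 + 2(376.4) = 752.8
Total out = 90.6 + 1331 + 9255 + 752.8 + 752.8 = 12180 mol.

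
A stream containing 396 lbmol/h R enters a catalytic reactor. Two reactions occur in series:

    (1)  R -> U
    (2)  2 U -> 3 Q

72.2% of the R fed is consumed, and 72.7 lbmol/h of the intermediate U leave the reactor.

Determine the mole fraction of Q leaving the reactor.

Conversion of R: R consumed = 1ξ₁ = 0.722 × 396 → ξ₁ = 285.9 lbmol/h.
U balance: n_U = 0 + 1ξ₁ − 2ξ₂ = 72.7 → ξ₂ = (1·285.9 − 72.7)/2 = 106.6 lbmol/h.
Outlet amounts (n = n₀ + Σ ν·ξ):
  R: 396 − 1(285.9) = 110.1
  U: 0 + 1(285.9) − 2(106.6) = 72.7
  Q: 0 + 3(106.6) = 319.8
Total out = 502.6 lbmol/h; y_Q = 319.8 / 502.6 = 0.6363.

0.636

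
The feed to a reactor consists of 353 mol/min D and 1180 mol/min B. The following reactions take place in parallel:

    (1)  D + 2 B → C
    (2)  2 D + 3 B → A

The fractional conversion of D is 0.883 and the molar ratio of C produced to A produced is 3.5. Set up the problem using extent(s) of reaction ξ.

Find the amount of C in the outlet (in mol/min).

Conversion of D: D consumed = 0.883 × 353 = 311.7 mol/min = 1ξ₁ + 2ξ₂.
Selectivity: 1ξ₁ / (1ξ₂) = 3.5 → ξ₁ = 3.5 ξ₂.
Substitute: (1·3.5 + 2) ξ₂ = 311.7 → ξ₂ = 56.67 mol/min, ξ₁ = 198.4 mol/min.
Outlet amounts (n = n₀ + Σ ν·ξ):
  D: 353 − 1(198.4) − 2(56.67) = 41.3
  B: 1180 − 2(198.4) − 3(56.67) = 613.3
  C: 0 + 1(198.4) = 198.4
  A: 0 + 1(56.67) = 56.67

198 mol/min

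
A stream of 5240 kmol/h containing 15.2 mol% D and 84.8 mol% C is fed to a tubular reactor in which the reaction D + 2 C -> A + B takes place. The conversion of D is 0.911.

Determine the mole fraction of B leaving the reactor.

0.161

D reacted = 0.911 × 796.5 = 725.6 kmol/h; ν_D = −1, so ξ = 725.6/1 = 725.6 kmol/h.
Outlet amounts (n = n₀ + ν ξ):
  D: 796.5 − 1(725.6) = 70.89
  C: 4444 − 2(725.6) = 2992
  A: 0 + 1(725.6) = 725.6
  B: 0 + 1(725.6) = 725.6
Total out = 4514 kmol/h; y_B = 725.6 / 4514 = 0.1607.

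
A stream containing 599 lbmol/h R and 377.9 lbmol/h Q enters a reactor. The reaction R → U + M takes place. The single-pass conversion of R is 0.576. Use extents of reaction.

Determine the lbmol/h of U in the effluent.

345 lbmol/h

R reacted = 0.576 × 599 = 345 lbmol/h; ν_R = −1, so ξ = 345/1 = 345 lbmol/h.
Outlet amounts (n = n₀ + ν ξ):
  R: 599 − 1(345) = 254
  U: 0 + 1(345) = 345
  M: 0 + 1(345) = 345
  Q: 377.9 (inert)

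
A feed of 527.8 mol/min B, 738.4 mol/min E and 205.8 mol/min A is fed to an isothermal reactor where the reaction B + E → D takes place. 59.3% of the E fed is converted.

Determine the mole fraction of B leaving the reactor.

E reacted = 0.593 × 738.4 = 437.9 mol/min; ν_E = −1, so ξ = 437.9/1 = 437.9 mol/min.
Outlet amounts (n = n₀ + ν ξ):
  B: 527.8 − 1(437.9) = 89.93
  E: 738.4 − 1(437.9) = 300.5
  D: 0 + 1(437.9) = 437.9
  A: 205.8 (inert)
Total out = 1034 mol/min; y_B = 89.93 / 1034 = 0.08696.

0.087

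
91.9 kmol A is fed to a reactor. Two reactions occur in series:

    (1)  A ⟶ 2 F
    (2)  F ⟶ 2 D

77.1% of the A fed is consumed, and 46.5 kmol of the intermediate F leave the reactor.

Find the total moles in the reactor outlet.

258 kmol

Conversion of A: A consumed = 1ξ₁ = 0.771 × 91.9 → ξ₁ = 70.85 kmol.
F balance: n_F = 0 + 2ξ₁ − 1ξ₂ = 46.5 → ξ₂ = (2·70.85 − 46.5)/1 = 95.21 kmol.
Outlet amounts (n = n₀ + Σ ν·ξ):
  A: 91.9 − 1(70.85) = 21.05
  F: 0 + 2(70.85) − 1(95.21) = 46.5
  D: 0 + 2(95.21) = 190.4
Total out = 21.05 + 46.5 + 190.4 = 258 kmol.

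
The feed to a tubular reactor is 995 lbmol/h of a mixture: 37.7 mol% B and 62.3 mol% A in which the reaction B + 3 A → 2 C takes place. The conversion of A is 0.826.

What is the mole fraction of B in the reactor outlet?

A reacted = 0.826 × 619.9 = 512 lbmol/h; ν_A = −3, so ξ = 512/3 = 170.7 lbmol/h.
Outlet amounts (n = n₀ + ν ξ):
  B: 375.1 − 1(170.7) = 204.4
  A: 619.9 − 3(170.7) = 107.9
  C: 0 + 2(170.7) = 341.4
Total out = 653.6 lbmol/h; y_B = 204.4 / 653.6 = 0.3128.

0.313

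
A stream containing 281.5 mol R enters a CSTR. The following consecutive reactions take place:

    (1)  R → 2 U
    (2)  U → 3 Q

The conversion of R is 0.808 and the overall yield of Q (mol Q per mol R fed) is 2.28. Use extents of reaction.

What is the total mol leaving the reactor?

937 mol

Conversion of R: R consumed = 1ξ₁ = 0.808 × 281.5 → ξ₁ = 227.5 mol.
Yield of Q: 3ξ₂ / 281.5 = 2.28 → ξ₂ = 213.9 mol.
Outlet amounts (n = n₀ + Σ ν·ξ):
  R: 281.5 − 1(227.5) = 54.05
  U: 0 + 2(227.5) − 1(213.9) = 241
  Q: 0 + 3(213.9) = 641.8
Total out = 54.05 + 241 + 641.8 = 936.8 mol.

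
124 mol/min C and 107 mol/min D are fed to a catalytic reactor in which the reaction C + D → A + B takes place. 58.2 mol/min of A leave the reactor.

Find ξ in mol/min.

ξ = 58.2 mol/min

For A: n = n₀ + 1ξ → 58.2 = 0 + 1ξ, giving ξ = 58.2 mol/min.
Outlet amounts (n = n₀ + ν ξ):
  C: 124 − 1(58.2) = 65.8
  D: 107 − 1(58.2) = 48.8
  A: 0 + 1(58.2) = 58.2
  B: 0 + 1(58.2) = 58.2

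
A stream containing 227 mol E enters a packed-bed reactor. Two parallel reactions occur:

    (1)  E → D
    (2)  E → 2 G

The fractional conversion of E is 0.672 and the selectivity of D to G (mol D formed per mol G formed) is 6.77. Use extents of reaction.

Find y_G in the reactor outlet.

Conversion of E: E consumed = 0.672 × 227 = 152.5 mol = 1ξ₁ + 1ξ₂.
Selectivity: 1ξ₁ / (2ξ₂) = 6.77 → ξ₁ = 13.54 ξ₂.
Substitute: (1·13.54 + 1) ξ₂ = 152.5 → ξ₂ = 10.49 mol, ξ₁ = 142.1 mol.
Outlet amounts (n = n₀ + Σ ν·ξ):
  E: 227 − 1(142.1) − 1(10.49) = 74.46
  D: 0 + 1(142.1) = 142.1
  G: 0 + 2(10.49) = 20.98
Total out = 237.5 mol; y_G = 20.98 / 237.5 = 0.08835.

0.0884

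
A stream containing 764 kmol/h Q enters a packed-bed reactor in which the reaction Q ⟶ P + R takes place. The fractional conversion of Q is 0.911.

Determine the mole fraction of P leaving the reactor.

Q reacted = 0.911 × 764 = 696 kmol/h; ν_Q = −1, so ξ = 696/1 = 696 kmol/h.
Outlet amounts (n = n₀ + ν ξ):
  Q: 764 − 1(696) = 68
  P: 0 + 1(696) = 696
  R: 0 + 1(696) = 696
Total out = 1460 kmol/h; y_P = 696 / 1460 = 0.4767.

0.477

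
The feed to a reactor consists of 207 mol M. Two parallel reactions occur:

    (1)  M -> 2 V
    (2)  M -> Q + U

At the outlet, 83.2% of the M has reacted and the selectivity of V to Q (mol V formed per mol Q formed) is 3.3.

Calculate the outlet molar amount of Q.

Conversion of M: M consumed = 0.832 × 207 = 172.2 mol = 1ξ₁ + 1ξ₂.
Selectivity: 2ξ₁ / (1ξ₂) = 3.3 → ξ₁ = 1.65 ξ₂.
Substitute: (1·1.65 + 1) ξ₂ = 172.2 → ξ₂ = 64.99 mol, ξ₁ = 107.2 mol.
Outlet amounts (n = n₀ + Σ ν·ξ):
  M: 207 − 1(107.2) − 1(64.99) = 34.78
  V: 0 + 2(107.2) = 214.5
  Q: 0 + 1(64.99) = 64.99
  U: 0 + 1(64.99) = 64.99

65 mol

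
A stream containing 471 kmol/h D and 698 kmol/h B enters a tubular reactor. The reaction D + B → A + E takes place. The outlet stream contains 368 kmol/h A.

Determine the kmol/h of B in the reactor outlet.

330 kmol/h

For A: n = n₀ + 1ξ → 368 = 0 + 1ξ, giving ξ = 368 kmol/h.
Outlet amounts (n = n₀ + ν ξ):
  D: 471 − 1(368) = 103
  B: 698 − 1(368) = 330
  A: 0 + 1(368) = 368
  E: 0 + 1(368) = 368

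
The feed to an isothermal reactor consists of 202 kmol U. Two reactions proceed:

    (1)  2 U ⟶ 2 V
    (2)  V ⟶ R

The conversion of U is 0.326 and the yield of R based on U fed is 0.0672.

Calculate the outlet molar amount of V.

Conversion of U: U consumed = 2ξ₁ = 0.326 × 202 → ξ₁ = 32.93 kmol.
Yield of R: 1ξ₂ / 202 = 0.0672 → ξ₂ = 13.57 kmol.
Outlet amounts (n = n₀ + Σ ν·ξ):
  U: 202 − 2(32.93) = 136.1
  V: 0 + 2(32.93) − 1(13.57) = 52.28
  R: 0 + 1(13.57) = 13.57

52.3 kmol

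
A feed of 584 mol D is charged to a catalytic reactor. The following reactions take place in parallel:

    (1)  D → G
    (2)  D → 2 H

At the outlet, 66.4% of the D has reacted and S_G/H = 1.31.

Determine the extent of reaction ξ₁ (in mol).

ξ₁ = 281 mol

Conversion of D: D consumed = 0.664 × 584 = 387.8 mol = 1ξ₁ + 1ξ₂.
Selectivity: 1ξ₁ / (2ξ₂) = 1.31 → ξ₁ = 2.62 ξ₂.
Substitute: (1·2.62 + 1) ξ₂ = 387.8 → ξ₂ = 107.1 mol, ξ₁ = 280.7 mol.
Outlet amounts (n = n₀ + Σ ν·ξ):
  D: 584 − 1(280.7) − 1(107.1) = 196.2
  G: 0 + 1(280.7) = 280.7
  H: 0 + 2(107.1) = 214.2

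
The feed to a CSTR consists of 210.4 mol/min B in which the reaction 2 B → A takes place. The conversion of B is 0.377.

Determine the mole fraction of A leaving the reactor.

0.232

B reacted = 0.377 × 210.4 = 79.32 mol/min; ν_B = −2, so ξ = 79.32/2 = 39.66 mol/min.
Outlet amounts (n = n₀ + ν ξ):
  B: 210.4 − 2(39.66) = 131.1
  A: 0 + 1(39.66) = 39.66
Total out = 170.7 mol/min; y_A = 39.66 / 170.7 = 0.2323.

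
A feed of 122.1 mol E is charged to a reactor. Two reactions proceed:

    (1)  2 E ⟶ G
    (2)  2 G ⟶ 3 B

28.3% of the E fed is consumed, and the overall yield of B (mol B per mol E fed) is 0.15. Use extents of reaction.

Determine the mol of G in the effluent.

Conversion of E: E consumed = 2ξ₁ = 0.283 × 122.1 → ξ₁ = 17.28 mol.
Yield of B: 3ξ₂ / 122.1 = 0.15 → ξ₂ = 6.105 mol.
Outlet amounts (n = n₀ + Σ ν·ξ):
  E: 122.1 − 2(17.28) = 87.55
  G: 0 + 1(17.28) − 2(6.105) = 5.067
  B: 0 + 3(6.105) = 18.31

5.07 mol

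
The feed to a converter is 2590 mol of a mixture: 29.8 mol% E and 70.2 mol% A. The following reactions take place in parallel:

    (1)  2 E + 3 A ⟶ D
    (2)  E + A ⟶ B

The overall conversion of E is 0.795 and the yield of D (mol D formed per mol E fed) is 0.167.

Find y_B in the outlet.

0.207

Yield of D: 1ξ₁ / 771.8 = 0.167 → ξ₁ = 128.9 mol.
Conversion of E: 2ξ₁ + 1ξ₂ = 0.795 × 771.8 = 613.6 → ξ₂ = 355.8 mol.
Outlet amounts (n = n₀ + Σ ν·ξ):
  E: 771.8 − 2(128.9) − 1(355.8) = 158.2
  A: 1818 − 3(128.9) − 1(355.8) = 1076
  D: 0 + 1(128.9) = 128.9
  B: 0 + 1(355.8) = 355.8
Total out = 1719 mol; y_B = 355.8 / 1719 = 0.207.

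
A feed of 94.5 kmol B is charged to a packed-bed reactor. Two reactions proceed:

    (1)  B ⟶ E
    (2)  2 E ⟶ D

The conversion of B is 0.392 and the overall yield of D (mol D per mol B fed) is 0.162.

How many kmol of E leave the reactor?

Conversion of B: B consumed = 1ξ₁ = 0.392 × 94.5 → ξ₁ = 37.04 kmol.
Yield of D: 1ξ₂ / 94.5 = 0.162 → ξ₂ = 15.31 kmol.
Outlet amounts (n = n₀ + Σ ν·ξ):
  B: 94.5 − 1(37.04) = 57.46
  E: 0 + 1(37.04) − 2(15.31) = 6.426
  D: 0 + 1(15.31) = 15.31

6.43 kmol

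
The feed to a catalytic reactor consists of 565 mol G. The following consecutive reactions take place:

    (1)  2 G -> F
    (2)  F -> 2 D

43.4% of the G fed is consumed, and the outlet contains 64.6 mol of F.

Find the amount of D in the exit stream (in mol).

116 mol

Conversion of G: G consumed = 2ξ₁ = 0.434 × 565 → ξ₁ = 122.6 mol.
F balance: n_F = 0 + 1ξ₁ − 1ξ₂ = 64.6 → ξ₂ = (1·122.6 − 64.6)/1 = 58.01 mol.
Outlet amounts (n = n₀ + Σ ν·ξ):
  G: 565 − 2(122.6) = 319.8
  F: 0 + 1(122.6) − 1(58.01) = 64.6
  D: 0 + 2(58.01) = 116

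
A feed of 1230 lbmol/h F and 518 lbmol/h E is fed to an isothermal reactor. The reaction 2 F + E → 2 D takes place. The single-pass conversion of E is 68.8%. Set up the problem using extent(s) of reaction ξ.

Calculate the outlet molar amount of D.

E reacted = 0.688 × 518 = 356.4 lbmol/h; ν_E = −1, so ξ = 356.4/1 = 356.4 lbmol/h.
Outlet amounts (n = n₀ + ν ξ):
  F: 1230 − 2(356.4) = 517.2
  E: 518 − 1(356.4) = 161.6
  D: 0 + 2(356.4) = 712.8

713 lbmol/h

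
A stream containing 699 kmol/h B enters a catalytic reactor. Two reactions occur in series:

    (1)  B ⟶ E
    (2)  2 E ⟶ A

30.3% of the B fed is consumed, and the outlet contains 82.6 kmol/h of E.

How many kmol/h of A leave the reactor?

Conversion of B: B consumed = 1ξ₁ = 0.303 × 699 → ξ₁ = 211.8 kmol/h.
E balance: n_E = 0 + 1ξ₁ − 2ξ₂ = 82.6 → ξ₂ = (1·211.8 − 82.6)/2 = 64.6 kmol/h.
Outlet amounts (n = n₀ + Σ ν·ξ):
  B: 699 − 1(211.8) = 487.2
  E: 0 + 1(211.8) − 2(64.6) = 82.6
  A: 0 + 1(64.6) = 64.6

64.6 kmol/h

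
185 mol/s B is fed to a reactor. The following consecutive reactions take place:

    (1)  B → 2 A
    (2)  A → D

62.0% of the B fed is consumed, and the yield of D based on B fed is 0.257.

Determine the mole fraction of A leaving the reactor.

Conversion of B: B consumed = 1ξ₁ = 0.62 × 185 → ξ₁ = 114.7 mol/s.
Yield of D: 1ξ₂ / 185 = 0.257 → ξ₂ = 47.55 mol/s.
Outlet amounts (n = n₀ + Σ ν·ξ):
  B: 185 − 1(114.7) = 70.3
  A: 0 + 2(114.7) − 1(47.55) = 181.9
  D: 0 + 1(47.55) = 47.55
Total out = 299.7 mol/s; y_A = 181.9 / 299.7 = 0.6068.

0.607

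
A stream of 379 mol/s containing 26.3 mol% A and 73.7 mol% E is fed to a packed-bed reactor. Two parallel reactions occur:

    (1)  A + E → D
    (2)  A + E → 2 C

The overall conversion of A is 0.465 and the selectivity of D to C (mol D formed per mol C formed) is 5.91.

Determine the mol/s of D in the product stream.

Conversion of A: A consumed = 0.465 × 99.68 = 46.35 mol/s = 1ξ₁ + 1ξ₂.
Selectivity: 1ξ₁ / (2ξ₂) = 5.91 → ξ₁ = 11.82 ξ₂.
Substitute: (1·11.82 + 1) ξ₂ = 46.35 → ξ₂ = 3.615 mol/s, ξ₁ = 42.73 mol/s.
Outlet amounts (n = n₀ + Σ ν·ξ):
  A: 99.68 − 1(42.73) − 1(3.615) = 53.33
  E: 279.3 − 1(42.73) − 1(3.615) = 233
  D: 0 + 1(42.73) = 42.73
  C: 0 + 2(3.615) = 7.231

42.7 mol/s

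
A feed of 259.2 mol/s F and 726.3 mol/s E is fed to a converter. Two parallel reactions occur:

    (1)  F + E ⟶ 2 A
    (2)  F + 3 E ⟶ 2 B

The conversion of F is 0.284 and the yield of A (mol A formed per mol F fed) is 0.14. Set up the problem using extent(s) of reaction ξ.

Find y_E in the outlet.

Yield of A: 2ξ₁ / 259.2 = 0.14 → ξ₁ = 18.14 mol/s.
Conversion of F: 1ξ₁ + 1ξ₂ = 0.284 × 259.2 = 73.61 → ξ₂ = 55.47 mol/s.
Outlet amounts (n = n₀ + Σ ν·ξ):
  F: 259.2 − 1(18.14) − 1(55.47) = 185.6
  E: 726.3 − 1(18.14) − 3(55.47) = 541.7
  A: 0 + 2(18.14) = 36.29
  B: 0 + 2(55.47) = 110.9
Total out = 874.6 mol/s; y_E = 541.7 / 874.6 = 0.6195.

0.619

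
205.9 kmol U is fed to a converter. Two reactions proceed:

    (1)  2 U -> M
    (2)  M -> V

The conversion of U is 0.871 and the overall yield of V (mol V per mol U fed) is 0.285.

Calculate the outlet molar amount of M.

Conversion of U: U consumed = 2ξ₁ = 0.871 × 205.9 → ξ₁ = 89.67 kmol.
Yield of V: 1ξ₂ / 205.9 = 0.285 → ξ₂ = 58.68 kmol.
Outlet amounts (n = n₀ + Σ ν·ξ):
  U: 205.9 − 2(89.67) = 26.56
  M: 0 + 1(89.67) − 1(58.68) = 30.99
  V: 0 + 1(58.68) = 58.68

31 kmol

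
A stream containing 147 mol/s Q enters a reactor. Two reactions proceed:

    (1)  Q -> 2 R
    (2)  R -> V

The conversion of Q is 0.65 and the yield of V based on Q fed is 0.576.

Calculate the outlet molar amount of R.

Conversion of Q: Q consumed = 1ξ₁ = 0.65 × 147 → ξ₁ = 95.55 mol/s.
Yield of V: 1ξ₂ / 147 = 0.576 → ξ₂ = 84.67 mol/s.
Outlet amounts (n = n₀ + Σ ν·ξ):
  Q: 147 − 1(95.55) = 51.45
  R: 0 + 2(95.55) − 1(84.67) = 106.4
  V: 0 + 1(84.67) = 84.67

106 mol/s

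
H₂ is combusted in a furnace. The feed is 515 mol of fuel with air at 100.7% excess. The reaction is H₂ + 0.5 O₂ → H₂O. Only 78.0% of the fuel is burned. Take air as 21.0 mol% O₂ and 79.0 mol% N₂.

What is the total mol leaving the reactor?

2780 mol

Stoichiometric O₂ = 0.5 × 515 = 257.5 mol; O₂ fed = 257.5 × 2.007 = 516.8 mol.
N₂ fed = 516.8 × 79/21 = 1944 mol.
Fuel reacted = 0.78 × 515 → ξ = 401.7 mol.
Outlet (n = n₀ + ν ξ):
  H₂: 515 − 1(401.7) = 113.3
  O₂: 516.8 − 0.5(401.7) = 316
  N₂: 1944 (inert)
  H₂O: 0 + 1(401.7) = 401.7
Total out = 113.3 + 316 + 1944 + 401.7 = 2775 mol.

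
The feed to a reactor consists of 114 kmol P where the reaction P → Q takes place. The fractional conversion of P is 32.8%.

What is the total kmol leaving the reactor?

P reacted = 0.328 × 114 = 37.39 kmol; ν_P = −1, so ξ = 37.39/1 = 37.39 kmol.
Outlet amounts (n = n₀ + ν ξ):
  P: 114 − 1(37.39) = 76.61
  Q: 0 + 1(37.39) = 37.39
Total out = 76.61 + 37.39 = 114 kmol.

114 kmol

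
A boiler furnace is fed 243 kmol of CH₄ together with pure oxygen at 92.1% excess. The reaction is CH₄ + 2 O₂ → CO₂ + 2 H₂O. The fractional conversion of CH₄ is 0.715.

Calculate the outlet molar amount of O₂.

Stoichiometric O₂ = 2 × 243 = 486 kmol; O₂ fed = 486 × 1.921 = 933.6 kmol.
Fuel reacted = 0.715 × 243 → ξ = 173.7 kmol.
Outlet (n = n₀ + ν ξ):
  CH₄: 243 − 1(173.7) = 69.25
  O₂: 933.6 − 2(173.7) = 586.1
  CO₂: 0 + 1(173.7) = 173.7
  H₂O: 0 + 2(173.7) = 347.5

586 kmol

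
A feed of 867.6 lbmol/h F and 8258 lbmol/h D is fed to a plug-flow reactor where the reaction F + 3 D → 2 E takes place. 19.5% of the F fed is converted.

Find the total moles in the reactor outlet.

F reacted = 0.195 × 867.6 = 169.2 lbmol/h; ν_F = −1, so ξ = 169.2/1 = 169.2 lbmol/h.
Outlet amounts (n = n₀ + ν ξ):
  F: 867.6 − 1(169.2) = 698.4
  D: 8258 − 3(169.2) = 7750
  E: 0 + 2(169.2) = 338.4
Total out = 698.4 + 7750 + 338.4 = 8787 lbmol/h.

8790 lbmol/h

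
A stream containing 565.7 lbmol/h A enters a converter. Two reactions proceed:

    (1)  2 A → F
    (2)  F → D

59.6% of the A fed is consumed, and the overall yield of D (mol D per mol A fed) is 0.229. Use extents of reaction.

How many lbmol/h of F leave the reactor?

39 lbmol/h

Conversion of A: A consumed = 2ξ₁ = 0.596 × 565.7 → ξ₁ = 168.6 lbmol/h.
Yield of D: 1ξ₂ / 565.7 = 0.229 → ξ₂ = 129.5 lbmol/h.
Outlet amounts (n = n₀ + Σ ν·ξ):
  A: 565.7 − 2(168.6) = 228.5
  F: 0 + 1(168.6) − 1(129.5) = 39.03
  D: 0 + 1(129.5) = 129.5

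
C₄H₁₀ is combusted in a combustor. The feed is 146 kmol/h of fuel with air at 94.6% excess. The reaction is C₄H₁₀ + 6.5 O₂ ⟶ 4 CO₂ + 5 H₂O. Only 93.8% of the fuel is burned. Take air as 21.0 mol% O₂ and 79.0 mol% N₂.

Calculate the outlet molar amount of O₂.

957 kmol/h

Stoichiometric O₂ = 6.5 × 146 = 949 kmol/h; O₂ fed = 949 × 1.946 = 1847 kmol/h.
N₂ fed = 1847 × 79/21 = 6947 kmol/h.
Fuel reacted = 0.938 × 146 → ξ = 136.9 kmol/h.
Outlet (n = n₀ + ν ξ):
  C₄H₁₀: 146 − 1(136.9) = 9.052
  O₂: 1847 − 6.5(136.9) = 956.6
  N₂: 6947 (inert)
  CO₂: 0 + 4(136.9) = 547.8
  H₂O: 0 + 5(136.9) = 684.7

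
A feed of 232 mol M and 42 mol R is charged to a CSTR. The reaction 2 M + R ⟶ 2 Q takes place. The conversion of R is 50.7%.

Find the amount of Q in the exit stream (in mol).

42.6 mol

R reacted = 0.507 × 42 = 21.29 mol; ν_R = −1, so ξ = 21.29/1 = 21.29 mol.
Outlet amounts (n = n₀ + ν ξ):
  M: 232 − 2(21.29) = 189.4
  R: 42 − 1(21.29) = 20.71
  Q: 0 + 2(21.29) = 42.59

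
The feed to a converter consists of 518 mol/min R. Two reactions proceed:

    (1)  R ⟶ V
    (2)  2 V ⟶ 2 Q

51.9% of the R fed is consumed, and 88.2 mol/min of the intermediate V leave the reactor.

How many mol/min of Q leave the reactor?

181 mol/min

Conversion of R: R consumed = 1ξ₁ = 0.519 × 518 → ξ₁ = 268.8 mol/min.
V balance: n_V = 0 + 1ξ₁ − 2ξ₂ = 88.2 → ξ₂ = (1·268.8 − 88.2)/2 = 90.32 mol/min.
Outlet amounts (n = n₀ + Σ ν·ξ):
  R: 518 − 1(268.8) = 249.2
  V: 0 + 1(268.8) − 2(90.32) = 88.2
  Q: 0 + 2(90.32) = 180.6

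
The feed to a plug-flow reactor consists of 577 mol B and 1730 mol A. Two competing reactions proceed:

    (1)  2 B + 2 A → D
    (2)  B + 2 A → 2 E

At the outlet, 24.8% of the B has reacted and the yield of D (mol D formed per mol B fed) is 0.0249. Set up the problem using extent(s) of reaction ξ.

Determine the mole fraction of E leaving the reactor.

0.106

Yield of D: 1ξ₁ / 577 = 0.0249 → ξ₁ = 14.37 mol.
Conversion of B: 2ξ₁ + 1ξ₂ = 0.248 × 577 = 143.1 → ξ₂ = 114.4 mol.
Outlet amounts (n = n₀ + Σ ν·ξ):
  B: 577 − 2(14.37) − 1(114.4) = 433.9
  A: 1730 − 2(14.37) − 2(114.4) = 1473
  D: 0 + 1(14.37) = 14.37
  E: 0 + 2(114.4) = 228.7
Total out = 2150 mol; y_E = 228.7 / 2150 = 0.1064.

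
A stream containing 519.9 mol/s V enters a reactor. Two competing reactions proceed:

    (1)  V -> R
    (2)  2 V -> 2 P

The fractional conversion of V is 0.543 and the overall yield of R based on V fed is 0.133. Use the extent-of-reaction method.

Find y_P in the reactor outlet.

Yield of R: 1ξ₁ / 519.9 = 0.133 → ξ₁ = 69.15 mol/s.
Conversion of V: 1ξ₁ + 2ξ₂ = 0.543 × 519.9 = 282.3 → ξ₂ = 106.6 mol/s.
Outlet amounts (n = n₀ + Σ ν·ξ):
  V: 519.9 − 1(69.15) − 2(106.6) = 237.6
  R: 0 + 1(69.15) = 69.15
  P: 0 + 2(106.6) = 213.2
Total out = 519.9 mol/s; y_P = 213.2 / 519.9 = 0.41.

0.41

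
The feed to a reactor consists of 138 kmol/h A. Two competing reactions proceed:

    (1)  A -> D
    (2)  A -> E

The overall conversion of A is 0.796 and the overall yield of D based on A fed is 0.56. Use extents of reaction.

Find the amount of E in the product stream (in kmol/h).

Yield of D: 1ξ₁ / 138 = 0.56 → ξ₁ = 77.28 kmol/h.
Conversion of A: 1ξ₁ + 1ξ₂ = 0.796 × 138 = 109.8 → ξ₂ = 32.57 kmol/h.
Outlet amounts (n = n₀ + Σ ν·ξ):
  A: 138 − 1(77.28) − 1(32.57) = 28.15
  D: 0 + 1(77.28) = 77.28
  E: 0 + 1(32.57) = 32.57

32.6 kmol/h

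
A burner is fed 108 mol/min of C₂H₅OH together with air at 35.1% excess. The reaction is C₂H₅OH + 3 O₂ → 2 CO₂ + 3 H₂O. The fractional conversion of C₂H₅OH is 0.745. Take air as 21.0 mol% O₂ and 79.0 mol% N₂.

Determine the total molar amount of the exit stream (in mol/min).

Stoichiometric O₂ = 3 × 108 = 324 mol/min; O₂ fed = 324 × 1.351 = 437.7 mol/min.
N₂ fed = 437.7 × 79/21 = 1647 mol/min.
Fuel reacted = 0.745 × 108 → ξ = 80.46 mol/min.
Outlet (n = n₀ + ν ξ):
  C₂H₅OH: 108 − 1(80.46) = 27.54
  O₂: 437.7 − 3(80.46) = 196.3
  N₂: 1647 (inert)
  CO₂: 0 + 2(80.46) = 160.9
  H₂O: 0 + 3(80.46) = 241.4
Total out = 27.54 + 196.3 + 1647 + 160.9 + 241.4 = 2273 mol/min.

2270 mol/min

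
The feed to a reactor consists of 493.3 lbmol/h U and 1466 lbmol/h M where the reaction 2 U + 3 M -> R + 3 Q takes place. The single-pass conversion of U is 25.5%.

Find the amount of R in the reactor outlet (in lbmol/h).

U reacted = 0.255 × 493.3 = 125.8 lbmol/h; ν_U = −2, so ξ = 125.8/2 = 62.9 lbmol/h.
Outlet amounts (n = n₀ + ν ξ):
  U: 493.3 − 2(62.9) = 367.5
  M: 1466 − 3(62.9) = 1277
  R: 0 + 1(62.9) = 62.9
  Q: 0 + 3(62.9) = 188.7

62.9 lbmol/h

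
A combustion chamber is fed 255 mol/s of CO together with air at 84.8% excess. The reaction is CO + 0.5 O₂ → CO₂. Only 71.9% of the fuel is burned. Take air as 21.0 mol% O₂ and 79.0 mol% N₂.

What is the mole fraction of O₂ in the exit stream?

Stoichiometric O₂ = 0.5 × 255 = 127.5 mol/s; O₂ fed = 127.5 × 1.848 = 235.6 mol/s.
N₂ fed = 235.6 × 79/21 = 886.4 mol/s.
Fuel reacted = 0.719 × 255 → ξ = 183.3 mol/s.
Outlet (n = n₀ + ν ξ):
  CO: 255 − 1(183.3) = 71.66
  O₂: 235.6 − 0.5(183.3) = 143.9
  N₂: 886.4 (inert)
  CO₂: 0 + 1(183.3) = 183.3
Total out = 1285 mol/s; y_O₂ = 143.9 / 1285 = 0.112.

0.112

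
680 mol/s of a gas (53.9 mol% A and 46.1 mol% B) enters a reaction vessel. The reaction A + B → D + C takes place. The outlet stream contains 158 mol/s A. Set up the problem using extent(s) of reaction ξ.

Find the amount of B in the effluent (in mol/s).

For A: n = n₀ − 1ξ → 158 = 366.5 − 1ξ, giving ξ = 208.5 mol/s.
Outlet amounts (n = n₀ + ν ξ):
  A: 366.5 − 1(208.5) = 158
  B: 313.5 − 1(208.5) = 105
  D: 0 + 1(208.5) = 208.5
  C: 0 + 1(208.5) = 208.5

105 mol/s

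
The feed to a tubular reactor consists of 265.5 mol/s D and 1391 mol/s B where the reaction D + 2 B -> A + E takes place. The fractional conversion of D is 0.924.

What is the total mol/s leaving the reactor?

D reacted = 0.924 × 265.5 = 245.3 mol/s; ν_D = −1, so ξ = 245.3/1 = 245.3 mol/s.
Outlet amounts (n = n₀ + ν ξ):
  D: 265.5 − 1(245.3) = 20.18
  B: 1391 − 2(245.3) = 900.4
  A: 0 + 1(245.3) = 245.3
  E: 0 + 1(245.3) = 245.3
Total out = 20.18 + 900.4 + 245.3 + 245.3 = 1411 mol/s.

1410 mol/s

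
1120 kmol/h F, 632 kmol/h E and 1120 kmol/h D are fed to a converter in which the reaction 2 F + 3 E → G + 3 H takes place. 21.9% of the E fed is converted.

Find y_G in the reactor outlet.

0.0163

E reacted = 0.219 × 632 = 138.4 kmol/h; ν_E = −3, so ξ = 138.4/3 = 46.14 kmol/h.
Outlet amounts (n = n₀ + ν ξ):
  F: 1120 − 2(46.14) = 1028
  E: 632 − 3(46.14) = 493.6
  G: 0 + 1(46.14) = 46.14
  H: 0 + 3(46.14) = 138.4
  D: 1120 (inert)
Total out = 2826 kmol/h; y_G = 46.14 / 2826 = 0.01633.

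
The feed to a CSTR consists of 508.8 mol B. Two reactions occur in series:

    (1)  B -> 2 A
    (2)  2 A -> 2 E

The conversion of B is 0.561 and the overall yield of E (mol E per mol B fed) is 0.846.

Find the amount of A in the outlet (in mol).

Conversion of B: B consumed = 1ξ₁ = 0.561 × 508.8 → ξ₁ = 285.4 mol.
Yield of E: 2ξ₂ / 508.8 = 0.846 → ξ₂ = 215.2 mol.
Outlet amounts (n = n₀ + Σ ν·ξ):
  B: 508.8 − 1(285.4) = 223.4
  A: 0 + 2(285.4) − 2(215.2) = 140.4
  E: 0 + 2(215.2) = 430.4

140 mol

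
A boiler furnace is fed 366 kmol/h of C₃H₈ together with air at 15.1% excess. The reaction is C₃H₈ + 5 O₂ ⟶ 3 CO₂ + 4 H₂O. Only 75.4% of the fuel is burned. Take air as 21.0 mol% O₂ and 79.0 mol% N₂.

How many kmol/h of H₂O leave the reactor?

Stoichiometric O₂ = 5 × 366 = 1830 kmol/h; O₂ fed = 1830 × 1.151 = 2106 kmol/h.
N₂ fed = 2106 × 79/21 = 7924 kmol/h.
Fuel reacted = 0.754 × 366 → ξ = 276 kmol/h.
Outlet (n = n₀ + ν ξ):
  C₃H₈: 366 − 1(276) = 90.04
  O₂: 2106 − 5(276) = 726.5
  N₂: 7924 (inert)
  CO₂: 0 + 3(276) = 827.9
  H₂O: 0 + 4(276) = 1104

1100 kmol/h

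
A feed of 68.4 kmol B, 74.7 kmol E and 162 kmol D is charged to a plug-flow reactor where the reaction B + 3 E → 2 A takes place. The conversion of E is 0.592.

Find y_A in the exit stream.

E reacted = 0.592 × 74.7 = 44.22 kmol; ν_E = −3, so ξ = 44.22/3 = 14.74 kmol.
Outlet amounts (n = n₀ + ν ξ):
  B: 68.4 − 1(14.74) = 53.66
  E: 74.7 − 3(14.74) = 30.48
  A: 0 + 2(14.74) = 29.48
  D: 162 (inert)
Total out = 275.6 kmol; y_A = 29.48 / 275.6 = 0.107.

0.107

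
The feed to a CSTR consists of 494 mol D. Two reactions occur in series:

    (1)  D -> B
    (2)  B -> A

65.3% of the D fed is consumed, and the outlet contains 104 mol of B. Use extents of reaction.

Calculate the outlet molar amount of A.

219 mol

Conversion of D: D consumed = 1ξ₁ = 0.653 × 494 → ξ₁ = 322.6 mol.
B balance: n_B = 0 + 1ξ₁ − 1ξ₂ = 104 → ξ₂ = (1·322.6 − 104)/1 = 218.6 mol.
Outlet amounts (n = n₀ + Σ ν·ξ):
  D: 494 − 1(322.6) = 171.4
  B: 0 + 1(322.6) − 1(218.6) = 104
  A: 0 + 1(218.6) = 218.6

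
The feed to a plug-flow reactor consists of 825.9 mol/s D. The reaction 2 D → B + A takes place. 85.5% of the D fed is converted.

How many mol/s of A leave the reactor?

353 mol/s

D reacted = 0.855 × 825.9 = 706.1 mol/s; ν_D = −2, so ξ = 706.1/2 = 353.1 mol/s.
Outlet amounts (n = n₀ + ν ξ):
  D: 825.9 − 2(353.1) = 119.8
  B: 0 + 1(353.1) = 353.1
  A: 0 + 1(353.1) = 353.1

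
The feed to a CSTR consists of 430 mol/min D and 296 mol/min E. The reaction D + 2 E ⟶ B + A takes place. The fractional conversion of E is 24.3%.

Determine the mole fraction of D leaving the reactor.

E reacted = 0.243 × 296 = 71.93 mol/min; ν_E = −2, so ξ = 71.93/2 = 35.96 mol/min.
Outlet amounts (n = n₀ + ν ξ):
  D: 430 − 1(35.96) = 394
  E: 296 − 2(35.96) = 224.1
  B: 0 + 1(35.96) = 35.96
  A: 0 + 1(35.96) = 35.96
Total out = 690 mol/min; y_D = 394 / 690 = 0.571.

0.571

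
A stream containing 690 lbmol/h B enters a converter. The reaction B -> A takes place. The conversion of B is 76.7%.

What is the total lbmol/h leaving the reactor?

690 lbmol/h

B reacted = 0.767 × 690 = 529.2 lbmol/h; ν_B = −1, so ξ = 529.2/1 = 529.2 lbmol/h.
Outlet amounts (n = n₀ + ν ξ):
  B: 690 − 1(529.2) = 160.8
  A: 0 + 1(529.2) = 529.2
Total out = 160.8 + 529.2 = 690 lbmol/h.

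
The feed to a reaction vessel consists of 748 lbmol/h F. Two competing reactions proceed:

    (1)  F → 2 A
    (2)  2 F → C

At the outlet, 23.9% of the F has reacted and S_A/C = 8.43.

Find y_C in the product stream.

0.0342

Conversion of F: F consumed = 0.239 × 748 = 178.8 lbmol/h = 1ξ₁ + 2ξ₂.
Selectivity: 2ξ₁ / (1ξ₂) = 8.43 → ξ₁ = 4.215 ξ₂.
Substitute: (1·4.215 + 2) ξ₂ = 178.8 → ξ₂ = 28.76 lbmol/h, ξ₁ = 121.2 lbmol/h.
Outlet amounts (n = n₀ + Σ ν·ξ):
  F: 748 − 1(121.2) − 2(28.76) = 569.2
  A: 0 + 2(121.2) = 242.5
  C: 0 + 1(28.76) = 28.76
Total out = 840.5 lbmol/h; y_C = 28.76 / 840.5 = 0.03422.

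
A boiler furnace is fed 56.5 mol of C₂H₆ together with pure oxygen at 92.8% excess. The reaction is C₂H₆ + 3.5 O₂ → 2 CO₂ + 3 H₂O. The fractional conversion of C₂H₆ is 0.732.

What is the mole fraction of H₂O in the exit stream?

0.271

Stoichiometric O₂ = 3.5 × 56.5 = 197.8 mol; O₂ fed = 197.8 × 1.928 = 381.3 mol.
Fuel reacted = 0.732 × 56.5 → ξ = 41.36 mol.
Outlet (n = n₀ + ν ξ):
  C₂H₆: 56.5 − 1(41.36) = 15.14
  O₂: 381.3 − 3.5(41.36) = 236.5
  CO₂: 0 + 2(41.36) = 82.72
  H₂O: 0 + 3(41.36) = 124.1
Total out = 458.4 mol; y_H₂O = 124.1 / 458.4 = 0.2706.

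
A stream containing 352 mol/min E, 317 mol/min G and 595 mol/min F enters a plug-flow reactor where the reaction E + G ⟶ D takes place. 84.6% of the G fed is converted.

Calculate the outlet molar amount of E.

G reacted = 0.846 × 317 = 268.2 mol/min; ν_G = −1, so ξ = 268.2/1 = 268.2 mol/min.
Outlet amounts (n = n₀ + ν ξ):
  E: 352 − 1(268.2) = 83.82
  G: 317 − 1(268.2) = 48.82
  D: 0 + 1(268.2) = 268.2
  F: 595 (inert)

83.8 mol/min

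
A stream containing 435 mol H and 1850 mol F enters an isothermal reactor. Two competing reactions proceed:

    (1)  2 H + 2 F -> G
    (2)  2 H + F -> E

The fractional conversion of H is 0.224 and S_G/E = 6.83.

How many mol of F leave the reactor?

1760 mol

Conversion of H: H consumed = 0.224 × 435 = 97.44 mol = 2ξ₁ + 2ξ₂.
Selectivity: 1ξ₁ / (1ξ₂) = 6.83 → ξ₁ = 6.83 ξ₂.
Substitute: (2·6.83 + 2) ξ₂ = 97.44 → ξ₂ = 6.222 mol, ξ₁ = 42.5 mol.
Outlet amounts (n = n₀ + Σ ν·ξ):
  H: 435 − 2(42.5) − 2(6.222) = 337.6
  F: 1850 − 2(42.5) − 1(6.222) = 1759
  G: 0 + 1(42.5) = 42.5
  E: 0 + 1(6.222) = 6.222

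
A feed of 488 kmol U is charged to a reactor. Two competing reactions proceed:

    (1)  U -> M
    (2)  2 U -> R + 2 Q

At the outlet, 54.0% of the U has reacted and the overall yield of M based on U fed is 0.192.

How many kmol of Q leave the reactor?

170 kmol

Yield of M: 1ξ₁ / 488 = 0.192 → ξ₁ = 93.7 kmol.
Conversion of U: 1ξ₁ + 2ξ₂ = 0.54 × 488 = 263.5 → ξ₂ = 84.91 kmol.
Outlet amounts (n = n₀ + Σ ν·ξ):
  U: 488 − 1(93.7) − 2(84.91) = 224.5
  M: 0 + 1(93.7) = 93.7
  R: 0 + 1(84.91) = 84.91
  Q: 0 + 2(84.91) = 169.8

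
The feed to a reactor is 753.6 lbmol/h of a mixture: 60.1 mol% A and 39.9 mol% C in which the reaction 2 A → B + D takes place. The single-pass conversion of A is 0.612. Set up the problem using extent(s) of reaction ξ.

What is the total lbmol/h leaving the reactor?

754 lbmol/h

A reacted = 0.612 × 452.9 = 277.2 lbmol/h; ν_A = −2, so ξ = 277.2/2 = 138.6 lbmol/h.
Outlet amounts (n = n₀ + ν ξ):
  A: 452.9 − 2(138.6) = 175.7
  B: 0 + 1(138.6) = 138.6
  D: 0 + 1(138.6) = 138.6
  C: 300.7 (inert)
Total out = 175.7 + 138.6 + 138.6 + 300.7 = 753.6 lbmol/h.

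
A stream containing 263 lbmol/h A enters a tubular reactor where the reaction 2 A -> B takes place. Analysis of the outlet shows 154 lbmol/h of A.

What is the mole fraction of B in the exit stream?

0.261

For A: n = n₀ − 2ξ → 154 = 263 − 2ξ, giving ξ = 54.5 lbmol/h.
Outlet amounts (n = n₀ + ν ξ):
  A: 263 − 2(54.5) = 154
  B: 0 + 1(54.5) = 54.5
Total out = 208.5 lbmol/h; y_B = 54.5 / 208.5 = 0.2614.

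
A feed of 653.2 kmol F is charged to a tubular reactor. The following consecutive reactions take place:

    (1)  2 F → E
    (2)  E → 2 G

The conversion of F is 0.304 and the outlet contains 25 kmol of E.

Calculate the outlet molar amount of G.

Conversion of F: F consumed = 2ξ₁ = 0.304 × 653.2 → ξ₁ = 99.29 kmol.
E balance: n_E = 0 + 1ξ₁ − 1ξ₂ = 25 → ξ₂ = (1·99.29 − 25)/1 = 74.29 kmol.
Outlet amounts (n = n₀ + Σ ν·ξ):
  F: 653.2 − 2(99.29) = 454.6
  E: 0 + 1(99.29) − 1(74.29) = 25
  G: 0 + 2(74.29) = 148.6

149 kmol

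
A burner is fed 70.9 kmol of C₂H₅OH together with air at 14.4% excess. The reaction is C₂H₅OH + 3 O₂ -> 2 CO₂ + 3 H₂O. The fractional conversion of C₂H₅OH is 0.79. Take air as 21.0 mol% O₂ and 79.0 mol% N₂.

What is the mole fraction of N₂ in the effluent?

0.712

Stoichiometric O₂ = 3 × 70.9 = 212.7 kmol; O₂ fed = 212.7 × 1.144 = 243.3 kmol.
N₂ fed = 243.3 × 79/21 = 915.4 kmol.
Fuel reacted = 0.79 × 70.9 → ξ = 56.01 kmol.
Outlet (n = n₀ + ν ξ):
  C₂H₅OH: 70.9 − 1(56.01) = 14.89
  O₂: 243.3 − 3(56.01) = 75.3
  N₂: 915.4 (inert)
  CO₂: 0 + 2(56.01) = 112
  H₂O: 0 + 3(56.01) = 168
Total out = 1286 kmol; y_N₂ = 915.4 / 1286 = 0.712.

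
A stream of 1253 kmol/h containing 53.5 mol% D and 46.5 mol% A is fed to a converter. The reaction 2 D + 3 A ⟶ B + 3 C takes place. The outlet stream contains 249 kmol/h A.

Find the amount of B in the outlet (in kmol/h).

111 kmol/h

For A: n = n₀ − 3ξ → 249 = 582.6 − 3ξ, giving ξ = 111.2 kmol/h.
Outlet amounts (n = n₀ + ν ξ):
  D: 670.4 − 2(111.2) = 447.9
  A: 582.6 − 3(111.2) = 249
  B: 0 + 1(111.2) = 111.2
  C: 0 + 3(111.2) = 333.6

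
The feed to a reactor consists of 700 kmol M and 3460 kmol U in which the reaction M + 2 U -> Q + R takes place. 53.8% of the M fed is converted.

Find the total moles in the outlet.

M reacted = 0.538 × 700 = 376.6 kmol; ν_M = −1, so ξ = 376.6/1 = 376.6 kmol.
Outlet amounts (n = n₀ + ν ξ):
  M: 700 − 1(376.6) = 323.4
  U: 3460 − 2(376.6) = 2707
  Q: 0 + 1(376.6) = 376.6
  R: 0 + 1(376.6) = 376.6
Total out = 323.4 + 2707 + 376.6 + 376.6 = 3783 kmol.

3780 kmol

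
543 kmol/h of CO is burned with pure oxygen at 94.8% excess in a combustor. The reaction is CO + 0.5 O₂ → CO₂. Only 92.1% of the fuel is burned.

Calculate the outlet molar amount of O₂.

279 kmol/h

Stoichiometric O₂ = 0.5 × 543 = 271.5 kmol/h; O₂ fed = 271.5 × 1.948 = 528.9 kmol/h.
Fuel reacted = 0.921 × 543 → ξ = 500.1 kmol/h.
Outlet (n = n₀ + ν ξ):
  CO: 543 − 1(500.1) = 42.9
  O₂: 528.9 − 0.5(500.1) = 278.8
  CO₂: 0 + 1(500.1) = 500.1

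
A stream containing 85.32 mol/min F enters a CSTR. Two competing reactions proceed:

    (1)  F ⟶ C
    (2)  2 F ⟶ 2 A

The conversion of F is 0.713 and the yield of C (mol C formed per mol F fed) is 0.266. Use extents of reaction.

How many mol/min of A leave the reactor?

Yield of C: 1ξ₁ / 85.32 = 0.266 → ξ₁ = 22.7 mol/min.
Conversion of F: 1ξ₁ + 2ξ₂ = 0.713 × 85.32 = 60.83 → ξ₂ = 19.07 mol/min.
Outlet amounts (n = n₀ + Σ ν·ξ):
  F: 85.32 − 1(22.7) − 2(19.07) = 24.49
  C: 0 + 1(22.7) = 22.7
  A: 0 + 2(19.07) = 38.14

38.1 mol/min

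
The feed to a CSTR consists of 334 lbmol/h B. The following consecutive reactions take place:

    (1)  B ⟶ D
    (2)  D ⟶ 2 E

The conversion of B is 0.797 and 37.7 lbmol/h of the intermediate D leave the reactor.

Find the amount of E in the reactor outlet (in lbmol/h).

457 lbmol/h

Conversion of B: B consumed = 1ξ₁ = 0.797 × 334 → ξ₁ = 266.2 lbmol/h.
D balance: n_D = 0 + 1ξ₁ − 1ξ₂ = 37.7 → ξ₂ = (1·266.2 − 37.7)/1 = 228.5 lbmol/h.
Outlet amounts (n = n₀ + Σ ν·ξ):
  B: 334 − 1(266.2) = 67.8
  D: 0 + 1(266.2) − 1(228.5) = 37.7
  E: 0 + 2(228.5) = 457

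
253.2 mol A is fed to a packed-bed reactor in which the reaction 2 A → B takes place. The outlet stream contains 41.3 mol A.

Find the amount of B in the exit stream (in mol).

For A: n = n₀ − 2ξ → 41.3 = 253.2 − 2ξ, giving ξ = 105.9 mol.
Outlet amounts (n = n₀ + ν ξ):
  A: 253.2 − 2(105.9) = 41.3
  B: 0 + 1(105.9) = 105.9

106 mol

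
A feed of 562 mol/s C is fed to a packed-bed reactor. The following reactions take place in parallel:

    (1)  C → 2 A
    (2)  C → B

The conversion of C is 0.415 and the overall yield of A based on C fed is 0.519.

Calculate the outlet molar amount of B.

Yield of A: 2ξ₁ / 562 = 0.519 → ξ₁ = 145.8 mol/s.
Conversion of C: 1ξ₁ + 1ξ₂ = 0.415 × 562 = 233.2 → ξ₂ = 87.39 mol/s.
Outlet amounts (n = n₀ + Σ ν·ξ):
  C: 562 − 1(145.8) − 1(87.39) = 328.8
  A: 0 + 2(145.8) = 291.7
  B: 0 + 1(87.39) = 87.39

87.4 mol/s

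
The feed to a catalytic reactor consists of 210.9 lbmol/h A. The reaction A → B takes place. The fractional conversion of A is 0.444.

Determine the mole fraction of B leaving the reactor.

0.444

A reacted = 0.444 × 210.9 = 93.64 lbmol/h; ν_A = −1, so ξ = 93.64/1 = 93.64 lbmol/h.
Outlet amounts (n = n₀ + ν ξ):
  A: 210.9 − 1(93.64) = 117.3
  B: 0 + 1(93.64) = 93.64
Total out = 210.9 lbmol/h; y_B = 93.64 / 210.9 = 0.444.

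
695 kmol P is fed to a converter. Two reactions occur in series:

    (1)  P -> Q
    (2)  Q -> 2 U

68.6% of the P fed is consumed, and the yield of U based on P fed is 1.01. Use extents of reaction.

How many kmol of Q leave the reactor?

126 kmol

Conversion of P: P consumed = 1ξ₁ = 0.686 × 695 → ξ₁ = 476.8 kmol.
Yield of U: 2ξ₂ / 695 = 1.01 → ξ₂ = 351 kmol.
Outlet amounts (n = n₀ + Σ ν·ξ):
  P: 695 − 1(476.8) = 218.2
  Q: 0 + 1(476.8) − 1(351) = 125.8
  U: 0 + 2(351) = 702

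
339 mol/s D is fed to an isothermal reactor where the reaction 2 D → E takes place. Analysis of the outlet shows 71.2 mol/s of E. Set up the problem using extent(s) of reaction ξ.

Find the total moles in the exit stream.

For E: n = n₀ + 1ξ → 71.2 = 0 + 1ξ, giving ξ = 71.2 mol/s.
Outlet amounts (n = n₀ + ν ξ):
  D: 339 − 2(71.2) = 196.6
  E: 0 + 1(71.2) = 71.2
Total out = 196.6 + 71.2 = 267.8 mol/s.

268 mol/s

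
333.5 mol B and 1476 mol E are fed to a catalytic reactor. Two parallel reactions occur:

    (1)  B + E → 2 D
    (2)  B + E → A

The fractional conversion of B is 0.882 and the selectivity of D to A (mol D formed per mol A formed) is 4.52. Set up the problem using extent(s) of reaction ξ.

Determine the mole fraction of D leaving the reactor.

0.237

Conversion of B: B consumed = 0.882 × 333.5 = 294.1 mol = 1ξ₁ + 1ξ₂.
Selectivity: 2ξ₁ / (1ξ₂) = 4.52 → ξ₁ = 2.26 ξ₂.
Substitute: (1·2.26 + 1) ξ₂ = 294.1 → ξ₂ = 90.23 mol, ξ₁ = 203.9 mol.
Outlet amounts (n = n₀ + Σ ν·ξ):
  B: 333.5 − 1(203.9) − 1(90.23) = 39.35
  E: 1476 − 1(203.9) − 1(90.23) = 1182
  D: 0 + 2(203.9) = 407.8
  A: 0 + 1(90.23) = 90.23
Total out = 1719 mol; y_D = 407.8 / 1719 = 0.2372.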